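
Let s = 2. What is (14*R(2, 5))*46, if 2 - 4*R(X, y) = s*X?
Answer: -322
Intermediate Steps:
R(X, y) = ½ - X/2
(14*R(2, 5))*46 = (14*(½ - ½*2))*46 = (14*(½ - 1))*46 = (14*(-½))*46 = -7*46 = -322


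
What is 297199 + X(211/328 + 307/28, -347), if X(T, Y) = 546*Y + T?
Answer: 247390803/2296 ≈ 1.0775e+5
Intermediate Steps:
X(T, Y) = T + 546*Y
297199 + X(211/328 + 307/28, -347) = 297199 + ((211/328 + 307/28) + 546*(-347)) = 297199 + ((211*(1/328) + 307*(1/28)) - 189462) = 297199 + ((211/328 + 307/28) - 189462) = 297199 + (26651/2296 - 189462) = 297199 - 434978101/2296 = 247390803/2296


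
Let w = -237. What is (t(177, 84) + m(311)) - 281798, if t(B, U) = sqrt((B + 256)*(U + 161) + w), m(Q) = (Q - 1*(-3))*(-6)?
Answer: -283682 + 2*sqrt(26462) ≈ -2.8336e+5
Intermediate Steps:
m(Q) = -18 - 6*Q (m(Q) = (Q + 3)*(-6) = (3 + Q)*(-6) = -18 - 6*Q)
t(B, U) = sqrt(-237 + (161 + U)*(256 + B)) (t(B, U) = sqrt((B + 256)*(U + 161) - 237) = sqrt((256 + B)*(161 + U) - 237) = sqrt((161 + U)*(256 + B) - 237) = sqrt(-237 + (161 + U)*(256 + B)))
(t(177, 84) + m(311)) - 281798 = (sqrt(40979 + 161*177 + 256*84 + 177*84) + (-18 - 6*311)) - 281798 = (sqrt(40979 + 28497 + 21504 + 14868) + (-18 - 1866)) - 281798 = (sqrt(105848) - 1884) - 281798 = (2*sqrt(26462) - 1884) - 281798 = (-1884 + 2*sqrt(26462)) - 281798 = -283682 + 2*sqrt(26462)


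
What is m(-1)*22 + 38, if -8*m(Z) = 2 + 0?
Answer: 65/2 ≈ 32.500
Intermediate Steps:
m(Z) = -¼ (m(Z) = -(2 + 0)/8 = -⅛*2 = -¼)
m(-1)*22 + 38 = -¼*22 + 38 = -11/2 + 38 = 65/2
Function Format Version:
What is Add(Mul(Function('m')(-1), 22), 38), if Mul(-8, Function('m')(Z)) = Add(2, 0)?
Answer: Rational(65, 2) ≈ 32.500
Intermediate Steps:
Function('m')(Z) = Rational(-1, 4) (Function('m')(Z) = Mul(Rational(-1, 8), Add(2, 0)) = Mul(Rational(-1, 8), 2) = Rational(-1, 4))
Add(Mul(Function('m')(-1), 22), 38) = Add(Mul(Rational(-1, 4), 22), 38) = Add(Rational(-11, 2), 38) = Rational(65, 2)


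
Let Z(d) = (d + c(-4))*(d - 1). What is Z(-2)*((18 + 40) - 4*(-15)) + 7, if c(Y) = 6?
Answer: -1409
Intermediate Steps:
Z(d) = (-1 + d)*(6 + d) (Z(d) = (d + 6)*(d - 1) = (6 + d)*(-1 + d) = (-1 + d)*(6 + d))
Z(-2)*((18 + 40) - 4*(-15)) + 7 = (-6 + (-2)² + 5*(-2))*((18 + 40) - 4*(-15)) + 7 = (-6 + 4 - 10)*(58 + 60) + 7 = -12*118 + 7 = -1416 + 7 = -1409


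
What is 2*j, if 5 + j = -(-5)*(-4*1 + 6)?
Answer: 10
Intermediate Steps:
j = 5 (j = -5 - (-5)*(-4*1 + 6) = -5 - (-5)*(-4 + 6) = -5 - (-5)*2 = -5 - 1*(-10) = -5 + 10 = 5)
2*j = 2*5 = 10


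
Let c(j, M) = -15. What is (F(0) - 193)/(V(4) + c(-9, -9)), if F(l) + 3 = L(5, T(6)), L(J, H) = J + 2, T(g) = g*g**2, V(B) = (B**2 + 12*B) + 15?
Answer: -189/64 ≈ -2.9531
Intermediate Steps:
V(B) = 15 + B**2 + 12*B
T(g) = g**3
L(J, H) = 2 + J
F(l) = 4 (F(l) = -3 + (2 + 5) = -3 + 7 = 4)
(F(0) - 193)/(V(4) + c(-9, -9)) = (4 - 193)/((15 + 4**2 + 12*4) - 15) = -189/((15 + 16 + 48) - 15) = -189/(79 - 15) = -189/64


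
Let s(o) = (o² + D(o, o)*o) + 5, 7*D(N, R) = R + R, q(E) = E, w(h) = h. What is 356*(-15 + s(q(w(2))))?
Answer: -12104/7 ≈ -1729.1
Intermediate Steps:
D(N, R) = 2*R/7 (D(N, R) = (R + R)/7 = (2*R)/7 = 2*R/7)
s(o) = 5 + 9*o²/7 (s(o) = (o² + (2*o/7)*o) + 5 = (o² + 2*o²/7) + 5 = 9*o²/7 + 5 = 5 + 9*o²/7)
356*(-15 + s(q(w(2)))) = 356*(-15 + (5 + (9/7)*2²)) = 356*(-15 + (5 + (9/7)*4)) = 356*(-15 + (5 + 36/7)) = 356*(-15 + 71/7) = 356*(-34/7) = -12104/7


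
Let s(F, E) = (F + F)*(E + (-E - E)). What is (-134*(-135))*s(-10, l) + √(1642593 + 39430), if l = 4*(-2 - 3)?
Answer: -7236000 + 7*√34327 ≈ -7.2347e+6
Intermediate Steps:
l = -20 (l = 4*(-5) = -20)
s(F, E) = -2*E*F (s(F, E) = (2*F)*(E - 2*E) = (2*F)*(-E) = -2*E*F)
(-134*(-135))*s(-10, l) + √(1642593 + 39430) = (-134*(-135))*(-2*(-20)*(-10)) + √(1642593 + 39430) = 18090*(-400) + √1682023 = -7236000 + 7*√34327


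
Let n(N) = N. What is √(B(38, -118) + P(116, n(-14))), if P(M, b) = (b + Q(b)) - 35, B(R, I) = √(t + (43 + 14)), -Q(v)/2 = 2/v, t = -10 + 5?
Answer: √(-2387 + 98*√13)/7 ≈ 6.4423*I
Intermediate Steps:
t = -5
Q(v) = -4/v
B(R, I) = 2*√13 (B(R, I) = √(-5 + (43 + 14)) = √(-5 + 57) = √52 = 2*√13)
P(M, b) = -35 + b - 4/b (P(M, b) = (b - 4/b) - 35 = -35 + b - 4/b)
√(B(38, -118) + P(116, n(-14))) = √(2*√13 + (-35 - 14 - 4/(-14))) = √(2*√13 + (-35 - 14 - 4*(-1/14))) = √(2*√13 + (-35 - 14 + 2/7)) = √(2*√13 - 341/7) = √(-341/7 + 2*√13)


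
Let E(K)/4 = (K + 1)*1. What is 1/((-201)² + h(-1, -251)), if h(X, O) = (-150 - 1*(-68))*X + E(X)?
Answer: 1/40483 ≈ 2.4702e-5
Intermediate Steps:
E(K) = 4 + 4*K (E(K) = 4*((K + 1)*1) = 4*((1 + K)*1) = 4*(1 + K) = 4 + 4*K)
h(X, O) = 4 - 78*X (h(X, O) = (-150 - 1*(-68))*X + (4 + 4*X) = (-150 + 68)*X + (4 + 4*X) = -82*X + (4 + 4*X) = 4 - 78*X)
1/((-201)² + h(-1, -251)) = 1/((-201)² + (4 - 78*(-1))) = 1/(40401 + (4 + 78)) = 1/(40401 + 82) = 1/40483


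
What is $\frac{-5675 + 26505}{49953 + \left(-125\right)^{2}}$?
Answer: $\frac{10415}{32789} \approx 0.31764$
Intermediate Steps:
$\frac{-5675 + 26505}{49953 + \left(-125\right)^{2}} = \frac{20830}{49953 + 15625} = \frac{20830}{65578} = 20830 \cdot \frac{1}{65578} = \frac{10415}{32789}$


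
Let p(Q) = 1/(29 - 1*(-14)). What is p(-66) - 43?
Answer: -1848/43 ≈ -42.977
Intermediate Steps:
p(Q) = 1/43 (p(Q) = 1/(29 + 14) = 1/43)
p(-66) - 43 = 1/43 - 43 = -1848/43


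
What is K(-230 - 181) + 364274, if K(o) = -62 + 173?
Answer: 364385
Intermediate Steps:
K(o) = 111
K(-230 - 181) + 364274 = 111 + 364274 = 364385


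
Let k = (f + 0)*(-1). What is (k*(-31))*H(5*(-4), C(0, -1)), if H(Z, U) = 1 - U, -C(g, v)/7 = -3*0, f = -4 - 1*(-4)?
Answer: 0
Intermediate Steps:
f = 0 (f = -4 + 4 = 0)
C(g, v) = 0 (C(g, v) = -(-21)*0 = -7*0 = 0)
k = 0 (k = (0 + 0)*(-1) = 0*(-1) = 0)
(k*(-31))*H(5*(-4), C(0, -1)) = (0*(-31))*(1 - 1*0) = 0*(1 + 0) = 0*1 = 0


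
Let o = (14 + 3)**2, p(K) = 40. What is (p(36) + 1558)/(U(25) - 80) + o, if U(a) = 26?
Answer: 7004/27 ≈ 259.41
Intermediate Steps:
o = 289 (o = 17**2 = 289)
(p(36) + 1558)/(U(25) - 80) + o = (40 + 1558)/(26 - 80) + 289 = 1598/(-54) + 289 = 1598*(-1/54) + 289 = -799/27 + 289 = 7004/27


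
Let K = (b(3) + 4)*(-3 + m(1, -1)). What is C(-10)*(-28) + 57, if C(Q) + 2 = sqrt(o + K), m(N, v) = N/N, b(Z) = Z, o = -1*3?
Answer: 113 - 28*I*sqrt(17) ≈ 113.0 - 115.45*I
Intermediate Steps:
o = -3
m(N, v) = 1
K = -14 (K = (3 + 4)*(-3 + 1) = 7*(-2) = -14)
C(Q) = -2 + I*sqrt(17) (C(Q) = -2 + sqrt(-3 - 14) = -2 + sqrt(-17) = -2 + I*sqrt(17))
C(-10)*(-28) + 57 = (-2 + I*sqrt(17))*(-28) + 57 = (56 - 28*I*sqrt(17)) + 57 = 113 - 28*I*sqrt(17)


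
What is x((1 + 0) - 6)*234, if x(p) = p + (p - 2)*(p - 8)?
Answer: 20124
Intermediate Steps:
x(p) = p + (-8 + p)*(-2 + p) (x(p) = p + (-2 + p)*(-8 + p) = p + (-8 + p)*(-2 + p))
x((1 + 0) - 6)*234 = (16 + ((1 + 0) - 6)² - 9*((1 + 0) - 6))*234 = (16 + (1 - 6)² - 9*(1 - 6))*234 = (16 + (-5)² - 9*(-5))*234 = (16 + 25 + 45)*234 = 86*234 = 20124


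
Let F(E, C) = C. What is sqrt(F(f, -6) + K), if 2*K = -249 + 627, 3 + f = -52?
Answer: sqrt(183) ≈ 13.528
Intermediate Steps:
f = -55 (f = -3 - 52 = -55)
K = 189 (K = (-249 + 627)/2 = (1/2)*378 = 189)
sqrt(F(f, -6) + K) = sqrt(-6 + 189) = sqrt(183)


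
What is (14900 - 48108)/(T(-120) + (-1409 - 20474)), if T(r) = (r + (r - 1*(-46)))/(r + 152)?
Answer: 531328/350225 ≈ 1.5171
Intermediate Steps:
T(r) = (46 + 2*r)/(152 + r) (T(r) = (r + (r + 46))/(152 + r) = (r + (46 + r))/(152 + r) = (46 + 2*r)/(152 + r))
(14900 - 48108)/(T(-120) + (-1409 - 20474)) = (14900 - 48108)/(2*(23 - 120)/(152 - 120) + (-1409 - 20474)) = -33208/(2*(-97)/32 - 21883) = -33208/(2*(1/32)*(-97) - 21883) = -33208/(-97/16 - 21883) = -33208/(-350225/16) = -33208*(-16/350225) = 531328/350225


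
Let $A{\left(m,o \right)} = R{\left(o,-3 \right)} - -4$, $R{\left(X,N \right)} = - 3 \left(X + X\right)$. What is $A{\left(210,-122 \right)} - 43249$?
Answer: $-42513$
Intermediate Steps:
$R{\left(X,N \right)} = - 6 X$ ($R{\left(X,N \right)} = - 3 \cdot 2 X = - 6 X$)
$A{\left(m,o \right)} = 4 - 6 o$ ($A{\left(m,o \right)} = - 6 o - -4 = - 6 o + 4 = 4 - 6 o$)
$A{\left(210,-122 \right)} - 43249 = \left(4 - -732\right) - 43249 = \left(4 + 732\right) - 43249 = 736 - 43249 = -42513$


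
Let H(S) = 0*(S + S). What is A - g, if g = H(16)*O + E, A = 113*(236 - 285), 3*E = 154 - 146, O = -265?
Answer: -16619/3 ≈ -5539.7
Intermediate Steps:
E = 8/3 (E = (154 - 146)/3 = (1/3)*8 = 8/3 ≈ 2.6667)
H(S) = 0 (H(S) = 0*(2*S) = 0)
A = -5537 (A = 113*(-49) = -5537)
g = 8/3 (g = 0*(-265) + 8/3 = 0 + 8/3 = 8/3 ≈ 2.6667)
A - g = -5537 - 1*8/3 = -5537 - 8/3 = -16619/3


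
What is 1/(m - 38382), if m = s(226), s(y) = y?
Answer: -1/38156 ≈ -2.6208e-5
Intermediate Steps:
m = 226
1/(m - 38382) = 1/(226 - 38382) = 1/(-38156) = -1/38156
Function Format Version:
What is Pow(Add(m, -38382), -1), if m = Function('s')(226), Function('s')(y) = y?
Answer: Rational(-1, 38156) ≈ -2.6208e-5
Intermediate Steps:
m = 226
Pow(Add(m, -38382), -1) = Pow(Add(226, -38382), -1) = Pow(-38156, -1) = Rational(-1, 38156)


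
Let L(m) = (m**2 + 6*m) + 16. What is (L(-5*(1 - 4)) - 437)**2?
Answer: 11236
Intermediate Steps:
L(m) = 16 + m**2 + 6*m
(L(-5*(1 - 4)) - 437)**2 = ((16 + (-5*(1 - 4))**2 + 6*(-5*(1 - 4))) - 437)**2 = ((16 + (-5*(-3))**2 + 6*(-5*(-3))) - 437)**2 = ((16 + 15**2 + 6*15) - 437)**2 = ((16 + 225 + 90) - 437)**2 = (331 - 437)**2 = (-106)**2 = 11236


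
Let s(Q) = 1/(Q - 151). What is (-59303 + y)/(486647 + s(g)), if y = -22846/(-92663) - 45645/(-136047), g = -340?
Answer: -61178379482438921/502041497611413306 ≈ -0.12186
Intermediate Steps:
y = 2445910799/4202174387 (y = -22846*(-1/92663) - 45645*(-1/136047) = 22846/92663 + 15215/45349 = 2445910799/4202174387 ≈ 0.58206)
s(Q) = 1/(-151 + Q)
(-59303 + y)/(486647 + s(g)) = (-59303 + 2445910799/4202174387)/(486647 + 1/(-151 - 340)) = -249199101761462/(4202174387*(486647 + 1/(-491))) = -249199101761462/(4202174387*(486647 - 1/491)) = -249199101761462/(4202174387*238943676/491) = -249199101761462/4202174387*491/238943676 = -61178379482438921/502041497611413306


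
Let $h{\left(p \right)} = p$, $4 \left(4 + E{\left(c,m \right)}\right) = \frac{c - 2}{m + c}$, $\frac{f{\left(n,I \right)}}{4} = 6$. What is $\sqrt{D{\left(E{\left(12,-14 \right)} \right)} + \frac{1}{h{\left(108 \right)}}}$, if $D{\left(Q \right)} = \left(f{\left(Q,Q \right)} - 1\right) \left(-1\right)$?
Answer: $\frac{i \sqrt{7449}}{18} \approx 4.7949 i$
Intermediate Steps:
$f{\left(n,I \right)} = 24$ ($f{\left(n,I \right)} = 4 \cdot 6 = 24$)
$E{\left(c,m \right)} = -4 + \frac{-2 + c}{4 \left(c + m\right)}$ ($E{\left(c,m \right)} = -4 + \frac{\left(c - 2\right) \frac{1}{m + c}}{4} = -4 + \frac{\left(-2 + c\right) \frac{1}{c + m}}{4} = -4 + \frac{\frac{1}{c + m} \left(-2 + c\right)}{4} = -4 + \frac{-2 + c}{4 \left(c + m\right)}$)
$D{\left(Q \right)} = -23$ ($D{\left(Q \right)} = \left(24 - 1\right) \left(-1\right) = 23 \left(-1\right) = -23$)
$\sqrt{D{\left(E{\left(12,-14 \right)} \right)} + \frac{1}{h{\left(108 \right)}}} = \sqrt{-23 + \frac{1}{108}} = \sqrt{- \frac{2483}{108}} = \frac{i \sqrt{7449}}{18}$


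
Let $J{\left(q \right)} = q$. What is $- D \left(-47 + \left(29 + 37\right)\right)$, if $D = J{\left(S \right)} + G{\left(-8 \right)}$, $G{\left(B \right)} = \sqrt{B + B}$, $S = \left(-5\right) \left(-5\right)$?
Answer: $-475 - 76 i \approx -475.0 - 76.0 i$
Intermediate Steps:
$S = 25$
$G{\left(B \right)} = \sqrt{2} \sqrt{B}$ ($G{\left(B \right)} = \sqrt{2 B} = \sqrt{2} \sqrt{B}$)
$D = 25 + 4 i$ ($D = 25 + \sqrt{2} \sqrt{-8} = 25 + \sqrt{2} \cdot 2 i \sqrt{2} = 25 + 4 i \approx 25.0 + 4.0 i$)
$- D \left(-47 + \left(29 + 37\right)\right) = - (25 + 4 i) \left(-47 + \left(29 + 37\right)\right) = \left(-25 - 4 i\right) \left(-47 + 66\right) = \left(-25 - 4 i\right) 19 = -475 - 76 i$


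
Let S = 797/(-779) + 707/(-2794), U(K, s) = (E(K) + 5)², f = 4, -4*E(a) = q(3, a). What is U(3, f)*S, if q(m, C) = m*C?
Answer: -30553281/3165856 ≈ -9.6509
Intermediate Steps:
q(m, C) = C*m
E(a) = -3*a/4 (E(a) = -a*3/4 = -3*a/4)
U(K, s) = (5 - 3*K/4)² (U(K, s) = (-3*K/4 + 5)² = (5 - 3*K/4)²)
S = -2777571/2176526 (S = 797*(-1/779) + 707*(-1/2794) = -797/779 - 707/2794 = -2777571/2176526 ≈ -1.2761)
U(3, f)*S = ((-20 + 3*3)²/16)*(-2777571/2176526) = ((-20 + 9)²/16)*(-2777571/2176526) = ((1/16)*(-11)²)*(-2777571/2176526) = ((1/16)*121)*(-2777571/2176526) = (121/16)*(-2777571/2176526) = -30553281/3165856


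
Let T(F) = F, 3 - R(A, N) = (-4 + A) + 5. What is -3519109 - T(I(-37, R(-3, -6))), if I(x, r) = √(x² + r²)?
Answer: -3519109 - √1394 ≈ -3.5191e+6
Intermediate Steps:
R(A, N) = 2 - A (R(A, N) = 3 - ((-4 + A) + 5) = 3 - (1 + A) = 3 + (-1 - A) = 2 - A)
I(x, r) = √(r² + x²)
-3519109 - T(I(-37, R(-3, -6))) = -3519109 - √((2 - 1*(-3))² + (-37)²) = -3519109 - √((2 + 3)² + 1369) = -3519109 - √(5² + 1369) = -3519109 - √(25 + 1369) = -3519109 - √1394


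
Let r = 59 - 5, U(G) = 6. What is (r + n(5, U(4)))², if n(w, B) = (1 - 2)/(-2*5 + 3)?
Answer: 143641/49 ≈ 2931.4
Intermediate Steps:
r = 54
n(w, B) = ⅐ (n(w, B) = -1/(-10 + 3) = -1/(-7) = -1*(-⅐) = ⅐)
(r + n(5, U(4)))² = (54 + ⅐)² = (379/7)² = 143641/49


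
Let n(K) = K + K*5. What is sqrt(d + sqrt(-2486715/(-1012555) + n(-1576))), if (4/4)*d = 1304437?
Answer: sqrt(53495881155921877 + 607533*I*sqrt(43077390021767))/202511 ≈ 1142.1 + 0.042565*I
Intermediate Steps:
d = 1304437
n(K) = 6*K (n(K) = K + 5*K = 6*K)
sqrt(d + sqrt(-2486715/(-1012555) + n(-1576))) = sqrt(1304437 + sqrt(-2486715/(-1012555) + 6*(-1576))) = sqrt(1304437 + sqrt(-2486715*(-1/1012555) - 9456)) = sqrt(1304437 + sqrt(497343/202511 - 9456)) = sqrt(1304437 + sqrt(-1914446673/202511)) = sqrt(1304437 + 3*I*sqrt(43077390021767)/202511)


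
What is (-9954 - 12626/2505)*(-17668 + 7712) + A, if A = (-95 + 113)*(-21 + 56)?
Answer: 248377852726/2505 ≈ 9.9153e+7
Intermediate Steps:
A = 630 (A = 18*35 = 630)
(-9954 - 12626/2505)*(-17668 + 7712) + A = (-9954 - 12626/2505)*(-17668 + 7712) + 630 = (-9954 - 12626*1/2505)*(-9956) + 630 = (-9954 - 12626/2505)*(-9956) + 630 = -24947396/2505*(-9956) + 630 = 248376274576/2505 + 630 = 248377852726/2505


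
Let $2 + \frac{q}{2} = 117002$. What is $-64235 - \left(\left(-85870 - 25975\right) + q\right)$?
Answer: $-186390$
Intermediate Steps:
$q = 234000$ ($q = -4 + 2 \cdot 117002 = -4 + 234004 = 234000$)
$-64235 - \left(\left(-85870 - 25975\right) + q\right) = -64235 - \left(\left(-85870 - 25975\right) + 234000\right) = -64235 - \left(-111845 + 234000\right) = -64235 - 122155 = -186390$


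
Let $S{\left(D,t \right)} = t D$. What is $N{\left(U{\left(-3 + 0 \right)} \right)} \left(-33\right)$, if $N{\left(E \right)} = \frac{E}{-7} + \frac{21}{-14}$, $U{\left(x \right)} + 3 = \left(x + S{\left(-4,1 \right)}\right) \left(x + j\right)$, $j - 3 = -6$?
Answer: $\frac{3267}{14} \approx 233.36$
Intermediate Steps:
$S{\left(D,t \right)} = D t$
$j = -3$ ($j = 3 - 6 = -3$)
$U{\left(x \right)} = -3 + \left(-4 + x\right) \left(-3 + x\right)$ ($U{\left(x \right)} = -3 + \left(x - 4\right) \left(x - 3\right) = -3 + \left(x - 4\right) \left(-3 + x\right) = -3 + \left(-4 + x\right) \left(-3 + x\right)$)
$N{\left(E \right)} = - \frac{3}{2} - \frac{E}{7}$ ($N{\left(E \right)} = E \left(- \frac{1}{7}\right) + 21 \left(- \frac{1}{14}\right) = - \frac{E}{7} - \frac{3}{2} = - \frac{3}{2} - \frac{E}{7}$)
$N{\left(U{\left(-3 + 0 \right)} \right)} \left(-33\right) = \left(- \frac{3}{2} - \frac{9 + \left(-3 + 0\right)^{2} - 7 \left(-3 + 0\right)}{7}\right) \left(-33\right) = \left(- \frac{3}{2} - \frac{9 + \left(-3\right)^{2} - -21}{7}\right) \left(-33\right) = \left(- \frac{3}{2} - \frac{9 + 9 + 21}{7}\right) \left(-33\right) = \left(- \frac{3}{2} - \frac{39}{7}\right) \left(-33\right) = \left(- \frac{99}{14}\right) \left(-33\right) = \frac{3267}{14}$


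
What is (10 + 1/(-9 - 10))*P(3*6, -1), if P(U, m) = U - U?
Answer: 0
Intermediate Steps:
P(U, m) = 0
(10 + 1/(-9 - 10))*P(3*6, -1) = (10 + 1/(-9 - 10))*0 = (10 + 1/(-19))*0 = (10 - 1/19)*0 = (189/19)*0 = 0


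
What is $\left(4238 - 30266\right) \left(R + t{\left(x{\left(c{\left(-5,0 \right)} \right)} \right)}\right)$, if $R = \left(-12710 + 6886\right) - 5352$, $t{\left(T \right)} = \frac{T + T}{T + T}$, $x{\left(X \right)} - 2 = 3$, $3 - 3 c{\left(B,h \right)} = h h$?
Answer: $290862900$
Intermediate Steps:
$c{\left(B,h \right)} = 1 - \frac{h^{2}}{3}$ ($c{\left(B,h \right)} = 1 - \frac{h h}{3} = 1 - \frac{h^{2}}{3}$)
$x{\left(X \right)} = 5$ ($x{\left(X \right)} = 2 + 3 = 5$)
$t{\left(T \right)} = 1$ ($t{\left(T \right)} = \frac{2 T}{2 T} = 2 T \frac{1}{2 T} = 1$)
$R = -11176$ ($R = -5824 - 5352 = -11176$)
$\left(4238 - 30266\right) \left(R + t{\left(x{\left(c{\left(-5,0 \right)} \right)} \right)}\right) = \left(4238 - 30266\right) \left(-11176 + 1\right) = \left(-26028\right) \left(-11175\right) = 290862900$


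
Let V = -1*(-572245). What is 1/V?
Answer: 1/572245 ≈ 1.7475e-6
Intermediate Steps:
V = 572245
1/V = 1/572245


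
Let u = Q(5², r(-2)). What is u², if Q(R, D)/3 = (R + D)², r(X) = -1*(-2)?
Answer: 4782969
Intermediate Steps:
r(X) = 2
Q(R, D) = 3*(D + R)² (Q(R, D) = 3*(R + D)² = 3*(D + R)²)
u = 2187 (u = 3*(2 + 5²)² = 3*(2 + 25)² = 3*27² = 3*729 = 2187)
u² = 2187² = 4782969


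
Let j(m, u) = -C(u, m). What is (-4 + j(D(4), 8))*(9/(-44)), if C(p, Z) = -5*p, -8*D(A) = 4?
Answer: -81/11 ≈ -7.3636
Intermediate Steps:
D(A) = -½ (D(A) = -⅛*4 = -½)
j(m, u) = 5*u (j(m, u) = -(-5)*u = 5*u)
(-4 + j(D(4), 8))*(9/(-44)) = (-4 + 5*8)*(9/(-44)) = (-4 + 40)*(9*(-1/44)) = 36*(-9/44) = -81/11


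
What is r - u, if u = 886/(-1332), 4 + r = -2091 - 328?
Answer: -1613275/666 ≈ -2422.3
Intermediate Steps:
r = -2423 (r = -4 + (-2091 - 328) = -4 - 2419 = -2423)
u = -443/666 (u = 886*(-1/1332) = -443/666 ≈ -0.66516)
r - u = -2423 - 1*(-443/666) = -2423 + 443/666 = -1613275/666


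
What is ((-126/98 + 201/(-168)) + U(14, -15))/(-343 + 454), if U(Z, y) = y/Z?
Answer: -199/6216 ≈ -0.032014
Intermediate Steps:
((-126/98 + 201/(-168)) + U(14, -15))/(-343 + 454) = ((-126/98 + 201/(-168)) - 15/14)/(-343 + 454) = ((-126*1/98 + 201*(-1/168)) - 15*1/14)/111 = ((-9/7 - 67/56) - 15/14)*(1/111) = (-139/56 - 15/14)*(1/111) = -199/56*1/111 = -199/6216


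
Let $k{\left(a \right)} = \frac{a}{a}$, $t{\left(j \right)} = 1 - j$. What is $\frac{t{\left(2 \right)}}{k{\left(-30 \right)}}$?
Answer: $-1$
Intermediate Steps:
$k{\left(a \right)} = 1$
$\frac{t{\left(2 \right)}}{k{\left(-30 \right)}} = \frac{1 - 2}{1} = \left(1 - 2\right) 1 = \left(-1\right) 1 = -1$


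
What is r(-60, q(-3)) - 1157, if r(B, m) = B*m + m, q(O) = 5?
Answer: -1452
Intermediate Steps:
r(B, m) = m + B*m
r(-60, q(-3)) - 1157 = 5*(1 - 60) - 1157 = 5*(-59) - 1157 = -295 - 1157 = -1452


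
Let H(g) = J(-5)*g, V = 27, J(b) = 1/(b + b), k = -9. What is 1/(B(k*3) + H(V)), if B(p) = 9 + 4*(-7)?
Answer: -10/217 ≈ -0.046083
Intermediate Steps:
B(p) = -19 (B(p) = 9 - 28 = -19)
J(b) = 1/(2*b)
H(g) = -g/10 (H(g) = ((½)/(-5))*g = ((½)*(-⅕))*g = -g/10)
1/(B(k*3) + H(V)) = 1/(-19 - ⅒*27) = 1/(-19 - 27/10) = 1/(-217/10) = -10/217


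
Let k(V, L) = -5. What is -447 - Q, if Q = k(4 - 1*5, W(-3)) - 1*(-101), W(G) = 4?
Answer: -543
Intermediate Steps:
Q = 96 (Q = -5 - 1*(-101) = -5 + 101 = 96)
-447 - Q = -447 - 1*96 = -447 - 96 = -543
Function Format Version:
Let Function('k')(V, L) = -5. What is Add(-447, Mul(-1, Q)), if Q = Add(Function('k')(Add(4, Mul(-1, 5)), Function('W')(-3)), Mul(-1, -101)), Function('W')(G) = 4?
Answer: -543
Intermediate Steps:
Q = 96 (Q = Add(-5, Mul(-1, -101)) = Add(-5, 101) = 96)
Add(-447, Mul(-1, Q)) = Add(-447, Mul(-1, 96)) = Add(-447, -96) = -543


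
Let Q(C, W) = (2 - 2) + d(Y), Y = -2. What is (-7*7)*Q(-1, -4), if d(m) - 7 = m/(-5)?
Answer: -1813/5 ≈ -362.60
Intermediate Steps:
d(m) = 7 - m/5 (d(m) = 7 + m/(-5) = 7 + m*(-⅕) = 7 - m/5)
Q(C, W) = 37/5 (Q(C, W) = (2 - 2) + (7 - ⅕*(-2)) = 0 + (7 + ⅖) = 0 + 37/5 = 37/5)
(-7*7)*Q(-1, -4) = -7*7*(37/5) = -49*37/5 = -1813/5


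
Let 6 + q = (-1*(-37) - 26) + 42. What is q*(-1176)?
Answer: -55272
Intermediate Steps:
q = 47 (q = -6 + ((-1*(-37) - 26) + 42) = -6 + ((37 - 26) + 42) = -6 + (11 + 42) = -6 + 53 = 47)
q*(-1176) = 47*(-1176) = -55272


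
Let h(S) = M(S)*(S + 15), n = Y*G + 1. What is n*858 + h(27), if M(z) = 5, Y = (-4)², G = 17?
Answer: 234444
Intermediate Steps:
Y = 16
n = 273 (n = 16*17 + 1 = 272 + 1 = 273)
h(S) = 75 + 5*S (h(S) = 5*(S + 15) = 5*(15 + S) = 75 + 5*S)
n*858 + h(27) = 273*858 + (75 + 5*27) = 234234 + (75 + 135) = 234234 + 210 = 234444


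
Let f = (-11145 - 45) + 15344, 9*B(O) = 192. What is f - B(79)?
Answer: 12398/3 ≈ 4132.7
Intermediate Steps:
B(O) = 64/3 (B(O) = (⅑)*192 = 64/3)
f = 4154 (f = -11190 + 15344 = 4154)
f - B(79) = 4154 - 1*64/3 = 4154 - 64/3 = 12398/3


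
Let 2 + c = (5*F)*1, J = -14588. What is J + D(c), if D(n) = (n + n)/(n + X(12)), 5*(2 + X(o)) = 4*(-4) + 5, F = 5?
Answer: -685521/47 ≈ -14586.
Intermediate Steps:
c = 23 (c = -2 + (5*5)*1 = -2 + 25*1 = -2 + 25 = 23)
X(o) = -21/5 (X(o) = -2 + (4*(-4) + 5)/5 = -2 + (-16 + 5)/5 = -2 + (⅕)*(-11) = -2 - 11/5 = -21/5)
D(n) = 2*n/(-21/5 + n) (D(n) = (n + n)/(n - 21/5) = (2*n)/(-21/5 + n) = 2*n/(-21/5 + n))
J + D(c) = -14588 + 10*23/(-21 + 5*23) = -14588 + 10*23/(-21 + 115) = -14588 + 10*23/94 = -14588 + 10*23*(1/94) = -14588 + 115/47 = -685521/47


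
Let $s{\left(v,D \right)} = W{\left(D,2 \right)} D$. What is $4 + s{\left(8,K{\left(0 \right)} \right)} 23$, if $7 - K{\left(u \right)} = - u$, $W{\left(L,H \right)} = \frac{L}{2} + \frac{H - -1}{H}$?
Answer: $809$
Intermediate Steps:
$W{\left(L,H \right)} = \frac{L}{2} + \frac{1 + H}{H}$ ($W{\left(L,H \right)} = L \frac{1}{2} + \frac{H + 1}{H} = \frac{L}{2} + \frac{1 + H}{H}$)
$K{\left(u \right)} = 7 + u$ ($K{\left(u \right)} = 7 - - u = 7 + u$)
$s{\left(v,D \right)} = D \left(\frac{3}{2} + \frac{D}{2}\right)$ ($s{\left(v,D \right)} = \left(1 + \frac{1}{2} + \frac{D}{2}\right) D = \left(\frac{3}{2} + \frac{D}{2}\right) D = D \left(\frac{3}{2} + \frac{D}{2}\right)$)
$4 + s{\left(8,K{\left(0 \right)} \right)} 23 = 4 + \frac{\left(7 + 0\right) \left(3 + \left(7 + 0\right)\right)}{2} \cdot 23 = 4 + \frac{1}{2} \cdot 7 \left(3 + 7\right) 23 = 4 + \frac{1}{2} \cdot 7 \cdot 10 \cdot 23 = 4 + 35 \cdot 23 = 4 + 805 = 809$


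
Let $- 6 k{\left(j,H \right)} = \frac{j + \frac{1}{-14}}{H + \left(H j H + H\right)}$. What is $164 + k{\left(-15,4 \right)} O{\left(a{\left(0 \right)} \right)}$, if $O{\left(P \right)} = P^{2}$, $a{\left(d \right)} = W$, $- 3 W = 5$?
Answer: $\frac{28759013}{175392} \approx 163.97$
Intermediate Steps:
$W = - \frac{5}{3}$ ($W = \left(- \frac{1}{3}\right) 5 = - \frac{5}{3} \approx -1.6667$)
$k{\left(j,H \right)} = - \frac{- \frac{1}{14} + j}{6 \left(2 H + j H^{2}\right)}$ ($k{\left(j,H \right)} = - \frac{\left(j + \frac{1}{-14}\right) \frac{1}{H + \left(H j H + H\right)}}{6} = - \frac{\left(j - \frac{1}{14}\right) \frac{1}{H + \left(j H^{2} + H\right)}}{6} = - \frac{\left(- \frac{1}{14} + j\right) \frac{1}{H + \left(H + j H^{2}\right)}}{6} = - \frac{\left(- \frac{1}{14} + j\right) \frac{1}{2 H + j H^{2}}}{6} = - \frac{\frac{1}{2 H + j H^{2}} \left(- \frac{1}{14} + j\right)}{6} = - \frac{- \frac{1}{14} + j}{6 \left(2 H + j H^{2}\right)}$)
$a{\left(d \right)} = - \frac{5}{3}$
$164 + k{\left(-15,4 \right)} O{\left(a{\left(0 \right)} \right)} = 164 + \frac{1 - -210}{84 \cdot 4 \left(2 + 4 \left(-15\right)\right)} \left(- \frac{5}{3}\right)^{2} = 164 + \frac{1}{84} \cdot \frac{1}{4} \frac{1}{2 - 60} \left(1 + 210\right) \frac{25}{9} = 164 + \frac{1}{84} \cdot \frac{1}{4} \frac{1}{-58} \cdot 211 \cdot \frac{25}{9} = 164 + \frac{1}{84} \cdot \frac{1}{4} \left(- \frac{1}{58}\right) 211 \cdot \frac{25}{9} = 164 - \frac{5275}{175392} = \frac{28759013}{175392}$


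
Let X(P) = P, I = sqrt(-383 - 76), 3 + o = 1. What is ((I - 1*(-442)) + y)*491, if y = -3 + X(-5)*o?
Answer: 220459 + 1473*I*sqrt(51) ≈ 2.2046e+5 + 10519.0*I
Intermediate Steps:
o = -2 (o = -3 + 1 = -2)
I = 3*I*sqrt(51) (I = sqrt(-459) = 3*I*sqrt(51) ≈ 21.424*I)
y = 7 (y = -3 - 5*(-2) = -3 + 10 = 7)
((I - 1*(-442)) + y)*491 = ((3*I*sqrt(51) - 1*(-442)) + 7)*491 = ((3*I*sqrt(51) + 442) + 7)*491 = ((442 + 3*I*sqrt(51)) + 7)*491 = (449 + 3*I*sqrt(51))*491 = 220459 + 1473*I*sqrt(51)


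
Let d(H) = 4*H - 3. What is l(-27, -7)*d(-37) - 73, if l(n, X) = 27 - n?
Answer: -8227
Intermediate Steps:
d(H) = -3 + 4*H
l(-27, -7)*d(-37) - 73 = (27 - 1*(-27))*(-3 + 4*(-37)) - 73 = (27 + 27)*(-3 - 148) - 73 = 54*(-151) - 73 = -8154 - 73 = -8227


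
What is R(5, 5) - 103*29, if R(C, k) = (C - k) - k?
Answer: -2992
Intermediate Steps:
R(C, k) = C - 2*k
R(5, 5) - 103*29 = (5 - 2*5) - 103*29 = (5 - 10) - 2987 = -5 - 2987 = -2992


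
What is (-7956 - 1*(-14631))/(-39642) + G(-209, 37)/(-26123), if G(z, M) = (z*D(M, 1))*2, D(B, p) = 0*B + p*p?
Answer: -52600223/345189322 ≈ -0.15238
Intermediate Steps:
D(B, p) = p**2 (D(B, p) = 0 + p**2 = p**2)
G(z, M) = 2*z (G(z, M) = (z*1**2)*2 = (z*1)*2 = z*2 = 2*z)
(-7956 - 1*(-14631))/(-39642) + G(-209, 37)/(-26123) = (-7956 - 1*(-14631))/(-39642) + (2*(-209))/(-26123) = (-7956 + 14631)*(-1/39642) - 418*(-1/26123) = 6675*(-1/39642) + 418/26123 = -2225/13214 + 418/26123 = -52600223/345189322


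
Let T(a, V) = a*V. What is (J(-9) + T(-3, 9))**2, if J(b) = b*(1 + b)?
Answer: 2025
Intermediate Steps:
T(a, V) = V*a
(J(-9) + T(-3, 9))**2 = (-9*(1 - 9) + 9*(-3))**2 = (-9*(-8) - 27)**2 = (72 - 27)**2 = 45**2 = 2025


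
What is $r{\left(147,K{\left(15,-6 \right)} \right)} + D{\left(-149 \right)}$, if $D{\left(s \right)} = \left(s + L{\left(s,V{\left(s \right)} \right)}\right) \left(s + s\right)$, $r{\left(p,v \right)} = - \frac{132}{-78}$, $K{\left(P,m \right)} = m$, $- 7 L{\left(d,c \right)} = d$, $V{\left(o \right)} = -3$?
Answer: $\frac{3463510}{91} \approx 38061.0$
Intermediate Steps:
$L{\left(d,c \right)} = - \frac{d}{7}$
$r{\left(p,v \right)} = \frac{22}{13}$ ($r{\left(p,v \right)} = \left(-132\right) \left(- \frac{1}{78}\right) = \frac{22}{13}$)
$D{\left(s \right)} = \frac{12 s^{2}}{7}$ ($D{\left(s \right)} = \left(s - \frac{s}{7}\right) \left(s + s\right) = \frac{6 s}{7} \cdot 2 s = \frac{12 s^{2}}{7}$)
$r{\left(147,K{\left(15,-6 \right)} \right)} + D{\left(-149 \right)} = \frac{22}{13} + \frac{12 \left(-149\right)^{2}}{7} = \frac{22}{13} + \frac{12}{7} \cdot 22201 = \frac{22}{13} + \frac{266412}{7} = \frac{3463510}{91}$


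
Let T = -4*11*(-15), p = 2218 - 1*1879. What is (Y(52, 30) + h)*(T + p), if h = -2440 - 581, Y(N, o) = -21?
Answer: -3038958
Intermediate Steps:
p = 339 (p = 2218 - 1879 = 339)
T = 660 (T = -44*(-15) = 660)
h = -3021
(Y(52, 30) + h)*(T + p) = (-21 - 3021)*(660 + 339) = -3042*999 = -3038958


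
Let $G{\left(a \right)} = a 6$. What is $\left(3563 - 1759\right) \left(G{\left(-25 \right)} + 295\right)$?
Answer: $261580$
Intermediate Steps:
$G{\left(a \right)} = 6 a$
$\left(3563 - 1759\right) \left(G{\left(-25 \right)} + 295\right) = \left(3563 - 1759\right) \left(6 \left(-25\right) + 295\right) = 1804 \left(-150 + 295\right) = 1804 \cdot 145 = 261580$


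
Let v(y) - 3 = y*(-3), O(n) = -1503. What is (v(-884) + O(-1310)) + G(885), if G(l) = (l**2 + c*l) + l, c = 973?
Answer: 1646367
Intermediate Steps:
v(y) = 3 - 3*y (v(y) = 3 + y*(-3) = 3 - 3*y)
G(l) = l**2 + 974*l (G(l) = (l**2 + 973*l) + l = l**2 + 974*l)
(v(-884) + O(-1310)) + G(885) = ((3 - 3*(-884)) - 1503) + 885*(974 + 885) = ((3 + 2652) - 1503) + 885*1859 = (2655 - 1503) + 1645215 = 1152 + 1645215 = 1646367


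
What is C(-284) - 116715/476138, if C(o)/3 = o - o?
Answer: -116715/476138 ≈ -0.24513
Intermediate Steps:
C(o) = 0 (C(o) = 3*(o - o) = 3*0 = 0)
C(-284) - 116715/476138 = 0 - 116715/476138 = -116715/476138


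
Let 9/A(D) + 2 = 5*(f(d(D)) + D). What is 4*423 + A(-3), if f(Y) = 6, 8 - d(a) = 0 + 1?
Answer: 22005/13 ≈ 1692.7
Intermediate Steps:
d(a) = 7 (d(a) = 8 - (0 + 1) = 8 - 1*1 = 8 - 1 = 7)
A(D) = 9/(28 + 5*D) (A(D) = 9/(-2 + 5*(6 + D)) = 9/(-2 + (30 + 5*D)) = 9/(28 + 5*D))
4*423 + A(-3) = 4*423 + 9/(28 + 5*(-3)) = 1692 + 9/(28 - 15) = 1692 + 9/13 = 22005/13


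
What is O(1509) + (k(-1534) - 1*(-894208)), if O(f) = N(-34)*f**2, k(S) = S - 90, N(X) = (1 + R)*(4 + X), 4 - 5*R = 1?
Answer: -108407304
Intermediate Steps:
R = 3/5 (R = 4/5 - 1/5*1 = 4/5 - 1/5 = 3/5 ≈ 0.60000)
N(X) = 32/5 + 8*X/5 (N(X) = (1 + 3/5)*(4 + X) = 8*(4 + X)/5 = 32/5 + 8*X/5)
k(S) = -90 + S
O(f) = -48*f**2 (O(f) = (32/5 + (8/5)*(-34))*f**2 = (32/5 - 272/5)*f**2 = -48*f**2)
O(1509) + (k(-1534) - 1*(-894208)) = -48*1509**2 + ((-90 - 1534) - 1*(-894208)) = -48*2277081 + (-1624 + 894208) = -109299888 + 892584 = -108407304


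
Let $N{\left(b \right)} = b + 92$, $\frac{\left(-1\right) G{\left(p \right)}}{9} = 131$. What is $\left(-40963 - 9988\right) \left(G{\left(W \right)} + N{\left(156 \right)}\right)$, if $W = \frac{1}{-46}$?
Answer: $47435381$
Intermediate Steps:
$W = - \frac{1}{46} \approx -0.021739$
$G{\left(p \right)} = -1179$ ($G{\left(p \right)} = \left(-9\right) 131 = -1179$)
$N{\left(b \right)} = 92 + b$
$\left(-40963 - 9988\right) \left(G{\left(W \right)} + N{\left(156 \right)}\right) = \left(-40963 - 9988\right) \left(-1179 + \left(92 + 156\right)\right) = - 50951 \left(-1179 + 248\right) = \left(-50951\right) \left(-931\right) = 47435381$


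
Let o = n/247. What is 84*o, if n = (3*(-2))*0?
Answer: 0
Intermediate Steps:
n = 0 (n = -6*0 = 0)
o = 0 (o = 0/247 = 0*(1/247) = 0)
84*o = 84*0 = 0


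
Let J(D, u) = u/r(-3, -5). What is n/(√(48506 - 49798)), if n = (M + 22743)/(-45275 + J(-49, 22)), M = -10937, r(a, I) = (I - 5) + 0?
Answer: 29515*I*√323/73122678 ≈ 0.0072542*I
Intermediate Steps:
r(a, I) = -5 + I (r(a, I) = (-5 + I) + 0 = -5 + I)
J(D, u) = -u/10 (J(D, u) = u/(-5 - 5) = u/(-10) = u*(-⅒) = -u/10)
n = -29515/113193 (n = (-10937 + 22743)/(-45275 - ⅒*22) = 11806/(-45275 - 11/5) = 11806/(-226386/5) = 11806*(-5/226386) = -29515/113193 ≈ -0.26075)
n/(√(48506 - 49798)) = -29515/(113193*√(48506 - 49798)) = -29515*(-I*√323/646)/113193 = -(-29515)*I*√323/73122678 = 29515*I*√323/73122678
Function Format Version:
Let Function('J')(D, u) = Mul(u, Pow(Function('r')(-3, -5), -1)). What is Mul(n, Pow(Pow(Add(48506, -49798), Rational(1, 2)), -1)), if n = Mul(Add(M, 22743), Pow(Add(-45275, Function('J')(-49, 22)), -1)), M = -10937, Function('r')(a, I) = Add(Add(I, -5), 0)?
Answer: Mul(Rational(29515, 73122678), I, Pow(323, Rational(1, 2))) ≈ Mul(0.0072542, I)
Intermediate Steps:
Function('r')(a, I) = Add(-5, I) (Function('r')(a, I) = Add(Add(-5, I), 0) = Add(-5, I))
Function('J')(D, u) = Mul(Rational(-1, 10), u) (Function('J')(D, u) = Mul(u, Pow(Add(-5, -5), -1)) = Mul(u, Pow(-10, -1)) = Mul(u, Rational(-1, 10)) = Mul(Rational(-1, 10), u))
n = Rational(-29515, 113193) (n = Mul(Add(-10937, 22743), Pow(Add(-45275, Mul(Rational(-1, 10), 22)), -1)) = Mul(11806, Pow(Add(-45275, Rational(-11, 5)), -1)) = Mul(11806, Pow(Rational(-226386, 5), -1)) = Mul(11806, Rational(-5, 226386)) = Rational(-29515, 113193) ≈ -0.26075)
Mul(n, Pow(Pow(Add(48506, -49798), Rational(1, 2)), -1)) = Mul(Rational(-29515, 113193), Pow(Pow(Add(48506, -49798), Rational(1, 2)), -1)) = Mul(Rational(-29515, 113193), Pow(Pow(-1292, Rational(1, 2)), -1)) = Mul(Rational(-29515, 113193), Pow(Mul(2, I, Pow(323, Rational(1, 2))), -1)) = Mul(Rational(-29515, 113193), Mul(Rational(-1, 646), I, Pow(323, Rational(1, 2)))) = Mul(Rational(29515, 73122678), I, Pow(323, Rational(1, 2)))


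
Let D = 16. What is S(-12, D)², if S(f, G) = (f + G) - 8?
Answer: 16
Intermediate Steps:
S(f, G) = -8 + G + f (S(f, G) = (G + f) - 8 = -8 + G + f)
S(-12, D)² = (-8 + 16 - 12)² = (-4)² = 16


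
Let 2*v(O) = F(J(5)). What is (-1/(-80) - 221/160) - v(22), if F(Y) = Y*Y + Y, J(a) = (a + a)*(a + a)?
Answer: -808219/160 ≈ -5051.4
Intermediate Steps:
J(a) = 4*a² (J(a) = (2*a)*(2*a) = 4*a²)
F(Y) = Y + Y² (F(Y) = Y² + Y = Y + Y²)
v(O) = 5050 (v(O) = ((4*5²)*(1 + 4*5²))/2 = ((4*25)*(1 + 4*25))/2 = (100*(1 + 100))/2 = (100*101)/2 = (½)*10100 = 5050)
(-1/(-80) - 221/160) - v(22) = (-1/(-80) - 221/160) - 1*5050 = (-1*(-1/80) - 221*1/160) - 5050 = (1/80 - 221/160) - 5050 = -219/160 - 5050 = -808219/160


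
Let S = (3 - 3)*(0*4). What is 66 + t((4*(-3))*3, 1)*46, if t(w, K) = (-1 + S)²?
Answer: 112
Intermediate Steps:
S = 0 (S = 0*0 = 0)
t(w, K) = 1 (t(w, K) = (-1 + 0)² = (-1)² = 1)
66 + t((4*(-3))*3, 1)*46 = 66 + 1*46 = 66 + 46 = 112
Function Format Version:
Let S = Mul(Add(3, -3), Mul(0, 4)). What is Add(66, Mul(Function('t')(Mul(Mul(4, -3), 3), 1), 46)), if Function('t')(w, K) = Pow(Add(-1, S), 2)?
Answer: 112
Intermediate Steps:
S = 0 (S = Mul(0, 0) = 0)
Function('t')(w, K) = 1 (Function('t')(w, K) = Pow(Add(-1, 0), 2) = Pow(-1, 2) = 1)
Add(66, Mul(Function('t')(Mul(Mul(4, -3), 3), 1), 46)) = Add(66, Mul(1, 46)) = Add(66, 46) = 112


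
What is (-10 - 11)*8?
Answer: -168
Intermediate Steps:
(-10 - 11)*8 = -21*8 = -168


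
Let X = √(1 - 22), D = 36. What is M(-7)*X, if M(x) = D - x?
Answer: 43*I*√21 ≈ 197.05*I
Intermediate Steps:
X = I*√21 (X = √(-21) = I*√21 ≈ 4.5826*I)
M(x) = 36 - x
M(-7)*X = (36 - 1*(-7))*(I*√21) = (36 + 7)*(I*√21) = 43*(I*√21) = 43*I*√21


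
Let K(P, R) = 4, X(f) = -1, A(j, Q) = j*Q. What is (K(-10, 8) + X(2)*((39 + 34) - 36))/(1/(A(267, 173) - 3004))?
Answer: -1425171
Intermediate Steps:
A(j, Q) = Q*j
(K(-10, 8) + X(2)*((39 + 34) - 36))/(1/(A(267, 173) - 3004)) = (4 - ((39 + 34) - 36))/(1/(173*267 - 3004)) = (4 - (73 - 36))/(1/(46191 - 3004)) = (4 - 1*37)/(1/43187) = (4 - 37)/(1/43187) = -33*43187 = -1425171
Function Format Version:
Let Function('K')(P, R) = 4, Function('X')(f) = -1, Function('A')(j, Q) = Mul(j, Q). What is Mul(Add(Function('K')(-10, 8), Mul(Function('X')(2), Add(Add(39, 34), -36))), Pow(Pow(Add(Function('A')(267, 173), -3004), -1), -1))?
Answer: -1425171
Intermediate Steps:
Function('A')(j, Q) = Mul(Q, j)
Mul(Add(Function('K')(-10, 8), Mul(Function('X')(2), Add(Add(39, 34), -36))), Pow(Pow(Add(Function('A')(267, 173), -3004), -1), -1)) = Mul(Add(4, Mul(-1, Add(Add(39, 34), -36))), Pow(Pow(Add(Mul(173, 267), -3004), -1), -1)) = Mul(Add(4, Mul(-1, Add(73, -36))), Pow(Pow(Add(46191, -3004), -1), -1)) = Mul(Add(4, Mul(-1, 37)), Pow(Pow(43187, -1), -1)) = Mul(Add(4, -37), Pow(Rational(1, 43187), -1)) = Mul(-33, 43187) = -1425171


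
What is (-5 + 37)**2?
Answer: 1024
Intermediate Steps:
(-5 + 37)**2 = 32**2 = 1024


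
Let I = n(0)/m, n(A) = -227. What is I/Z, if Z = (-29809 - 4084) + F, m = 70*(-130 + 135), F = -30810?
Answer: 227/22646050 ≈ 1.0024e-5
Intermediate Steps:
m = 350 (m = 70*5 = 350)
I = -227/350 ≈ -0.64857
Z = -64703 (Z = (-29809 - 4084) - 30810 = -33893 - 30810 = -64703)
I/Z = -227/350/(-64703) = -227/350*(-1/64703) = 227/22646050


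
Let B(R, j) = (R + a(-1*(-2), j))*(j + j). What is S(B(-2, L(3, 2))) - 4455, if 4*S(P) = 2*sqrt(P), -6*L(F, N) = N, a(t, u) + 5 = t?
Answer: -4455 + sqrt(30)/6 ≈ -4454.1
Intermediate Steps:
a(t, u) = -5 + t
L(F, N) = -N/6
B(R, j) = 2*j*(-3 + R) (B(R, j) = (R + (-5 - 1*(-2)))*(j + j) = (R + (-5 + 2))*(2*j) = (R - 3)*(2*j) = (-3 + R)*(2*j) = 2*j*(-3 + R))
S(P) = sqrt(P)/2 (S(P) = (2*sqrt(P))/4 = sqrt(P)/2)
S(B(-2, L(3, 2))) - 4455 = sqrt(2*(-1/6*2)*(-3 - 2))/2 - 4455 = sqrt(2*(-1/3)*(-5))/2 - 4455 = sqrt(10/3)/2 - 4455 = (sqrt(30)/3)/2 - 4455 = sqrt(30)/6 - 4455 = -4455 + sqrt(30)/6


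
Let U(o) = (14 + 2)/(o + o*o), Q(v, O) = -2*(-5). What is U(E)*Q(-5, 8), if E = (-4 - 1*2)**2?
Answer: 40/333 ≈ 0.12012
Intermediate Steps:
Q(v, O) = 10
E = 36 (E = (-4 - 2)**2 = (-6)**2 = 36)
U(o) = 16/(o + o**2)
U(E)*Q(-5, 8) = (16/(36*(1 + 36)))*10 = (16*(1/36)/37)*10 = (16*(1/36)*(1/37))*10 = (4/333)*10 = 40/333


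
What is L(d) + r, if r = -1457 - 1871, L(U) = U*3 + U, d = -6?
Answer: -3352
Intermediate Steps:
L(U) = 4*U (L(U) = 3*U + U = 4*U)
r = -3328
L(d) + r = 4*(-6) - 3328 = -24 - 3328 = -3352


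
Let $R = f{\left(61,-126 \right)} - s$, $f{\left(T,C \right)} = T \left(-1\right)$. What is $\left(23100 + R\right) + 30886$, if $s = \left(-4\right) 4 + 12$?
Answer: $53929$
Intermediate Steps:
$f{\left(T,C \right)} = - T$
$s = -4$ ($s = -16 + 12 = -4$)
$R = -57$ ($R = \left(-1\right) 61 - -4 = -61 + 4 = -57$)
$\left(23100 + R\right) + 30886 = \left(23100 - 57\right) + 30886 = 23043 + 30886 = 53929$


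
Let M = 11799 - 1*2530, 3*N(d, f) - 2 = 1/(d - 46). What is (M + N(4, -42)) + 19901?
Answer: 3675503/126 ≈ 29171.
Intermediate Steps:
N(d, f) = ⅔ + 1/(3*(-46 + d)) (N(d, f) = ⅔ + 1/(3*(d - 46)) = ⅔ + 1/(3*(-46 + d)))
M = 9269 (M = 11799 - 2530 = 9269)
(M + N(4, -42)) + 19901 = (9269 + (-91 + 2*4)/(3*(-46 + 4))) + 19901 = (9269 + (⅓)*(-91 + 8)/(-42)) + 19901 = (9269 + (⅓)*(-1/42)*(-83)) + 19901 = (9269 + 83/126) + 19901 = 1167977/126 + 19901 = 3675503/126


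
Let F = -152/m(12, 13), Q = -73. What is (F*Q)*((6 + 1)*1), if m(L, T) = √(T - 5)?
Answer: 19418*√2 ≈ 27461.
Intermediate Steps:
m(L, T) = √(-5 + T)
F = -38*√2 (F = -152/√(-5 + 13) = -152*√2/4 = -38*√2 ≈ -53.740)
(F*Q)*((6 + 1)*1) = (-38*√2*(-73))*((6 + 1)*1) = (2774*√2)*(7*1) = (2774*√2)*7 = 19418*√2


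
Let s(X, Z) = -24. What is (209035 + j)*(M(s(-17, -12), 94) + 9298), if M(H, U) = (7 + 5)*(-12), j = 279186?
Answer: 4469175034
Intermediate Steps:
M(H, U) = -144 (M(H, U) = 12*(-12) = -144)
(209035 + j)*(M(s(-17, -12), 94) + 9298) = (209035 + 279186)*(-144 + 9298) = 488221*9154 = 4469175034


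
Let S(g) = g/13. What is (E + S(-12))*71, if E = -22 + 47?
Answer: 22223/13 ≈ 1709.5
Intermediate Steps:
S(g) = g/13 (S(g) = g*(1/13) = g/13)
E = 25
(E + S(-12))*71 = (25 + (1/13)*(-12))*71 = (25 - 12/13)*71 = (313/13)*71 = 22223/13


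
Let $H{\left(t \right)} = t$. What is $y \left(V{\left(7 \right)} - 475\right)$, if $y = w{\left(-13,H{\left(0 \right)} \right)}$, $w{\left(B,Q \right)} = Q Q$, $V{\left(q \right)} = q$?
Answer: $0$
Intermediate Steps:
$w{\left(B,Q \right)} = Q^{2}$
$y = 0$ ($y = 0^{2} = 0$)
$y \left(V{\left(7 \right)} - 475\right) = 0 \left(7 - 475\right) = 0 \left(-468\right) = 0$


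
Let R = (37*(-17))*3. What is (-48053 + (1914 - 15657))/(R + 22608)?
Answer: -61796/20721 ≈ -2.9823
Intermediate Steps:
R = -1887 (R = -629*3 = -1887)
(-48053 + (1914 - 15657))/(R + 22608) = (-48053 + (1914 - 15657))/(-1887 + 22608) = (-48053 - 13743)/20721 = -61796*1/20721 = -61796/20721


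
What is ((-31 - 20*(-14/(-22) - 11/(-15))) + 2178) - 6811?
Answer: -154816/33 ≈ -4691.4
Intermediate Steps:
((-31 - 20*(-14/(-22) - 11/(-15))) + 2178) - 6811 = ((-31 - 20*(-14*(-1/22) - 11*(-1/15))) + 2178) - 6811 = ((-31 - 20*(7/11 + 11/15)) + 2178) - 6811 = ((-31 - 20*226/165) + 2178) - 6811 = ((-31 - 904/33) + 2178) - 6811 = (-1927/33 + 2178) - 6811 = 69947/33 - 6811 = -154816/33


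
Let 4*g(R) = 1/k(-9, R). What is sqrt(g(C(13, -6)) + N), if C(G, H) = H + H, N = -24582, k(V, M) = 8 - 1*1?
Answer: I*sqrt(4818065)/14 ≈ 156.79*I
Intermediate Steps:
k(V, M) = 7 (k(V, M) = 8 - 1 = 7)
C(G, H) = 2*H
g(R) = 1/28 (g(R) = (1/4)/7 = (1/4)*(1/7) = 1/28)
sqrt(g(C(13, -6)) + N) = sqrt(1/28 - 24582) = sqrt(-688295/28) = I*sqrt(4818065)/14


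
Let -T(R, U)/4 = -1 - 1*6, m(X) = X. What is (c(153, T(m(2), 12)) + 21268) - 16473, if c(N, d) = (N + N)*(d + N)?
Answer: 60181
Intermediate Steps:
T(R, U) = 28 (T(R, U) = -4*(-1 - 1*6) = -4*(-1 - 6) = -4*(-7) = 28)
c(N, d) = 2*N*(N + d) (c(N, d) = (2*N)*(N + d) = 2*N*(N + d))
(c(153, T(m(2), 12)) + 21268) - 16473 = (2*153*(153 + 28) + 21268) - 16473 = (2*153*181 + 21268) - 16473 = (55386 + 21268) - 16473 = 76654 - 16473 = 60181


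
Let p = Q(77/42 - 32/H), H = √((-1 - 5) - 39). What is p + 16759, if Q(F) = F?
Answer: 100565/6 + 32*I*√5/15 ≈ 16761.0 + 4.7703*I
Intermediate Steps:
H = 3*I*√5 (H = √(-6 - 39) = √(-45) = 3*I*√5 ≈ 6.7082*I)
p = 11/6 + 32*I*√5/15 (p = 77/42 - 32*(-I*√5/15) = 77*(1/42) - (-32)*I*√5/15 = 11/6 + 32*I*√5/15 ≈ 1.8333 + 4.7703*I)
p + 16759 = (11/6 + 32*I*√5/15) + 16759 = 100565/6 + 32*I*√5/15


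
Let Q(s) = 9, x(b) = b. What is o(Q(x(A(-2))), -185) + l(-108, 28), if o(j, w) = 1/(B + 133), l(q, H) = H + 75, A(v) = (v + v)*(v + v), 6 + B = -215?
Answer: 9063/88 ≈ 102.99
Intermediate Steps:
B = -221 (B = -6 - 215 = -221)
A(v) = 4*v² (A(v) = (2*v)*(2*v) = 4*v²)
l(q, H) = 75 + H
o(j, w) = -1/88 (o(j, w) = 1/(-221 + 133) = 1/(-88) = -1/88)
o(Q(x(A(-2))), -185) + l(-108, 28) = -1/88 + (75 + 28) = -1/88 + 103 = 9063/88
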